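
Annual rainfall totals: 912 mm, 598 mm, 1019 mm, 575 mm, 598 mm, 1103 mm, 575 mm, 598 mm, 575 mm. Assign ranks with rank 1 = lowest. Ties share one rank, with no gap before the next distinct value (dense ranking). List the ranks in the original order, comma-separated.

3, 2, 4, 1, 2, 5, 1, 2, 1

Sorted (ascending): 575, 575, 575, 598, 598, 598, 912, 1019, 1103
The 3 values of 575 share dense rank 1.
The 3 values of 598 share dense rank 2.
Remaining distinct values take the next consecutive integers.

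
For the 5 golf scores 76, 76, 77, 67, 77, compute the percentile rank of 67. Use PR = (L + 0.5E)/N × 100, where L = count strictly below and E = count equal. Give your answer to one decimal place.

10.0

N = 5.
Strictly below 67: 0. Equal to 67: 1.
PR = (0 + 0.5·1)/5 × 100 = 10.0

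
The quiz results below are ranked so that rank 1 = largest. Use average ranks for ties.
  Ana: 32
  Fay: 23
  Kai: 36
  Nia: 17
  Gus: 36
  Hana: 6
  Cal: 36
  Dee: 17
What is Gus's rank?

2

Sorted (descending): 36, 36, 36, 32, 23, 17, 17, 6
The 3 values of 36 occupy positions 1–3 → average rank 2.
The 2 values of 17 occupy positions 6–7 → average rank (6+7)/2 = 6.5.
Gus has value 36 → rank 2.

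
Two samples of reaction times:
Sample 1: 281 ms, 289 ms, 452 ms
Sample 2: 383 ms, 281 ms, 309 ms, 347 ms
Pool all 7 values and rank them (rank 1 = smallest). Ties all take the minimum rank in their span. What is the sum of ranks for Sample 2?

Sorted (ascending): 281, 281, 289, 309, 347, 383, 452
The 2 values of 281 occupy positions 1–2 → each gets rank 1.
Sample 2 values → pooled ranks: 383→6, 281→1, 309→4, 347→5
Rank sum = 6 + 1 + 4 + 5 = 16

16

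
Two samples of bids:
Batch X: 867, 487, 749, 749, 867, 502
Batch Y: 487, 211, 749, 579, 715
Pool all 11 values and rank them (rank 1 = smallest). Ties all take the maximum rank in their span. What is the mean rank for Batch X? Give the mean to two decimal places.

Sorted (ascending): 211, 487, 487, 502, 579, 715, 749, 749, 749, 867, 867
The 2 values of 487 occupy positions 2–3 → each gets rank 3.
The 3 values of 749 occupy positions 7–9 → each gets rank 9.
The 2 values of 867 occupy positions 10–11 → each gets rank 11.
Batch X values → pooled ranks: 867→11, 487→3, 749→9, 749→9, 867→11, 502→4
Mean rank = (11 + 3 + 9 + 9 + 11 + 4) / 6 = 7.83

7.83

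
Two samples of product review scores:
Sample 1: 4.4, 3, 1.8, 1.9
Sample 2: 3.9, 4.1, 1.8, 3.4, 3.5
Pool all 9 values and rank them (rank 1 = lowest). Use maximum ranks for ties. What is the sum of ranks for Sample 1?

18

Sorted (ascending): 1.8, 1.8, 1.9, 3, 3.4, 3.5, 3.9, 4.1, 4.4
The 2 values of 1.8 occupy positions 1–2 → each gets rank 2.
Sample 1 values → pooled ranks: 4.4→9, 3→4, 1.8→2, 1.9→3
Rank sum = 9 + 4 + 2 + 3 = 18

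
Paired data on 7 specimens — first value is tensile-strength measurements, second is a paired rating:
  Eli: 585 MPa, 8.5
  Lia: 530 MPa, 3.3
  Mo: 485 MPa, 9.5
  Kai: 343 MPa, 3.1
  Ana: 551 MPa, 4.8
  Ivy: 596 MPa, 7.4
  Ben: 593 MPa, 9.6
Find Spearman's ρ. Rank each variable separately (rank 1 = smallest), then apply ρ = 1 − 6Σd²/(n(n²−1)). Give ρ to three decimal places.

0.500

Ranks of variable 1: 5, 3, 2, 1, 4, 7, 6
Ranks of variable 2: 5, 2, 6, 1, 3, 4, 7
d = r₁ − r₂: 0, 1, -4, 0, 1, 3, -1
d²: 0, 1, 16, 0, 1, 9, 1; Σd² = 28
ρ = 1 − 6·28/(7·48) = 1 − 168/336 = 0.500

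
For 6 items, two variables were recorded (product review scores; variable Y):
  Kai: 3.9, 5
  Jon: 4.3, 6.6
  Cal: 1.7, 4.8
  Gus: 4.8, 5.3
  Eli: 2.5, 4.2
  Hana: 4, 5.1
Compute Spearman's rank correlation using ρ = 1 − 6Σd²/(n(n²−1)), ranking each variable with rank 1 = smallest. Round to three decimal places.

Ranks of variable 1: 3, 5, 1, 6, 2, 4
Ranks of variable 2: 3, 6, 2, 5, 1, 4
d = r₁ − r₂: 0, -1, -1, 1, 1, 0
d²: 0, 1, 1, 1, 1, 0; Σd² = 4
ρ = 1 − 6·4/(6·35) = 1 − 24/210 = 0.886

0.886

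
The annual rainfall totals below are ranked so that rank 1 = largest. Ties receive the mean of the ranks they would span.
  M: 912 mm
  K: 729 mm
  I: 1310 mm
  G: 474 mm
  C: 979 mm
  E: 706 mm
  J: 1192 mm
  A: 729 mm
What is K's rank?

Sorted (descending): 1310, 1192, 979, 912, 729, 729, 706, 474
The 2 values of 729 occupy positions 5–6 → average rank (5+6)/2 = 5.5.
K has value 729 mm → rank 5.5.

5.5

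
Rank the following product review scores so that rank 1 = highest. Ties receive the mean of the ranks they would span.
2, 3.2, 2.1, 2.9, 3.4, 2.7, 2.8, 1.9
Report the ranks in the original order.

Sorted (descending): 3.4, 3.2, 2.9, 2.8, 2.7, 2.1, 2, 1.9
No ties — each value takes its position as its rank.

7, 2, 6, 3, 1, 5, 4, 8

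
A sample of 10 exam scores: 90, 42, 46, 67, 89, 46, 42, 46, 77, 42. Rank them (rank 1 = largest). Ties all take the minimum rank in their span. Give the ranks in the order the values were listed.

1, 8, 5, 4, 2, 5, 8, 5, 3, 8

Sorted (descending): 90, 89, 77, 67, 46, 46, 46, 42, 42, 42
The 3 values of 46 occupy positions 5–7 → each gets rank 5.
The 3 values of 42 occupy positions 8–10 → each gets rank 8.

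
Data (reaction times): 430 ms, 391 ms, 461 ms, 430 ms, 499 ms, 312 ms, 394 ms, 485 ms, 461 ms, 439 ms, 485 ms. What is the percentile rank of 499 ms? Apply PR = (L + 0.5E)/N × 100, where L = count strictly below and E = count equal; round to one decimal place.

N = 11.
Strictly below 499: 10. Equal to 499: 1.
PR = (10 + 0.5·1)/11 × 100 = 95.5

95.5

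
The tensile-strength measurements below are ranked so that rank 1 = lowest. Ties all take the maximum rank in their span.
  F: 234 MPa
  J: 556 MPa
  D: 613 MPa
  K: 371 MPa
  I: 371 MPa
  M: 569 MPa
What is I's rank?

Sorted (ascending): 234, 371, 371, 556, 569, 613
The 2 values of 371 occupy positions 2–3 → each gets rank 3.
I has value 371 MPa → rank 3.

3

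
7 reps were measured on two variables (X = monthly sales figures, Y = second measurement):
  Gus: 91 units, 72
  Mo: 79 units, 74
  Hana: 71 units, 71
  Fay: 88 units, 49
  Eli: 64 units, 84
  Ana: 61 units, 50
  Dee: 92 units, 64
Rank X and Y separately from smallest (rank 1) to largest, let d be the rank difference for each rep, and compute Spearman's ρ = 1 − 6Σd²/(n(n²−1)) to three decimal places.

-0.143

Ranks of variable 1: 6, 4, 3, 5, 2, 1, 7
Ranks of variable 2: 5, 6, 4, 1, 7, 2, 3
d = r₁ − r₂: 1, -2, -1, 4, -5, -1, 4
d²: 1, 4, 1, 16, 25, 1, 16; Σd² = 64
ρ = 1 − 6·64/(7·48) = 1 − 384/336 = -0.143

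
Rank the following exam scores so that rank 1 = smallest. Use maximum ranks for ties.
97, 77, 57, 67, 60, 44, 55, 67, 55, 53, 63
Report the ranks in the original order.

11, 10, 5, 9, 6, 1, 4, 9, 4, 2, 7

Sorted (ascending): 44, 53, 55, 55, 57, 60, 63, 67, 67, 77, 97
The 2 values of 55 occupy positions 3–4 → each gets rank 4.
The 2 values of 67 occupy positions 8–9 → each gets rank 9.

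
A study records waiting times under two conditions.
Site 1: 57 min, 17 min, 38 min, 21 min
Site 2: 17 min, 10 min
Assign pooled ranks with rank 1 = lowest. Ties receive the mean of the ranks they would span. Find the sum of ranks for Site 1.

Sorted (ascending): 10, 17, 17, 21, 38, 57
The 2 values of 17 occupy positions 2–3 → average rank (2+3)/2 = 2.5.
Site 1 values → pooled ranks: 57→6, 17→2.5, 38→5, 21→4
Rank sum = 6 + 2.5 + 5 + 4 = 17.5

17.5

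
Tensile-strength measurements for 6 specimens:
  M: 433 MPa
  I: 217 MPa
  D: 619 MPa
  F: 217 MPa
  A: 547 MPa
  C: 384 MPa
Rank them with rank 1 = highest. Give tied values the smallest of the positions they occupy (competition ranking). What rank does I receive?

5

Sorted (descending): 619, 547, 433, 384, 217, 217
The 2 values of 217 occupy positions 5–6 → each gets rank 5.
I has value 217 MPa → rank 5.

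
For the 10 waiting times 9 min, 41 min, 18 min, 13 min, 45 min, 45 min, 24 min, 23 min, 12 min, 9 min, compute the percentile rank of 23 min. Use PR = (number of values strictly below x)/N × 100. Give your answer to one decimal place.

50.0

N = 10.
Strictly below 23: 5. Equal to 23: 1.
PR = 5/10 × 100 = 50.0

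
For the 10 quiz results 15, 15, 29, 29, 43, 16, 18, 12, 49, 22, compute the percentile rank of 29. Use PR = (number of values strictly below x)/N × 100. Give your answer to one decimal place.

N = 10.
Strictly below 29: 6. Equal to 29: 2.
PR = 6/10 × 100 = 60.0

60.0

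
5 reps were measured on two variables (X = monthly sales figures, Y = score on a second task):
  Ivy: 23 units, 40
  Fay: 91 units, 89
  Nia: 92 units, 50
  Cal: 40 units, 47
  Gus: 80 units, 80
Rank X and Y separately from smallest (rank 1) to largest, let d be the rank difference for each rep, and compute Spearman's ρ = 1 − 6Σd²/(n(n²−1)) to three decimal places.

Ranks of variable 1: 1, 4, 5, 2, 3
Ranks of variable 2: 1, 5, 3, 2, 4
d = r₁ − r₂: 0, -1, 2, 0, -1
d²: 0, 1, 4, 0, 1; Σd² = 6
ρ = 1 − 6·6/(5·24) = 1 − 36/120 = 0.700

0.700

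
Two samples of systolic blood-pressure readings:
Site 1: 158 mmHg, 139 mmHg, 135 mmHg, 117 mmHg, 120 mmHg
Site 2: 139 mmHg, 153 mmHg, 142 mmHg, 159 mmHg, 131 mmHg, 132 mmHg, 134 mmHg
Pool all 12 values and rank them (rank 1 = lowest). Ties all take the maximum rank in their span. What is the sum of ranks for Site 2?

Sorted (ascending): 117, 120, 131, 132, 134, 135, 139, 139, 142, 153, 158, 159
The 2 values of 139 occupy positions 7–8 → each gets rank 8.
Site 2 values → pooled ranks: 139→8, 153→10, 142→9, 159→12, 131→3, 132→4, 134→5
Rank sum = 8 + 10 + 9 + 12 + 3 + 4 + 5 = 51

51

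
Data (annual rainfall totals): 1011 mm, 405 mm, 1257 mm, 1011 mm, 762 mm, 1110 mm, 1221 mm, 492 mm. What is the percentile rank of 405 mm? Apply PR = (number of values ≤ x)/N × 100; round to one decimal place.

12.5

N = 8.
Strictly below 405: 0. Equal to 405: 1.
PR = 1/8 × 100 = 12.5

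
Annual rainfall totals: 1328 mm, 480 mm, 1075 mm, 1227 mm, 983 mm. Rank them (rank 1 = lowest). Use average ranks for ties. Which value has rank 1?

Sorted (ascending): 480, 983, 1075, 1227, 1328
No ties — each value takes its position as its rank.
Rank 1 → value 480.

480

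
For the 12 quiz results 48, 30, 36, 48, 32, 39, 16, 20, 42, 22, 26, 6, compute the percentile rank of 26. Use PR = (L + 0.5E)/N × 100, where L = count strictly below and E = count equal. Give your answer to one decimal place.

N = 12.
Strictly below 26: 4. Equal to 26: 1.
PR = (4 + 0.5·1)/12 × 100 = 37.5

37.5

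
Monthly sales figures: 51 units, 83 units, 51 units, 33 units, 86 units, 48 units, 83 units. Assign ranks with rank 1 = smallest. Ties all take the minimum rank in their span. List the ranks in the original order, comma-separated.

3, 5, 3, 1, 7, 2, 5

Sorted (ascending): 33, 48, 51, 51, 83, 83, 86
The 2 values of 51 occupy positions 3–4 → each gets rank 3.
The 2 values of 83 occupy positions 5–6 → each gets rank 5.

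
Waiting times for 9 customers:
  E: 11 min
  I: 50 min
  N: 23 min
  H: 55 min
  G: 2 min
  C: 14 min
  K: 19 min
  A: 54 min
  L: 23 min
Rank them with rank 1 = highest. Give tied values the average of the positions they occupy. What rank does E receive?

8

Sorted (descending): 55, 54, 50, 23, 23, 19, 14, 11, 2
The 2 values of 23 occupy positions 4–5 → average rank (4+5)/2 = 4.5.
E has value 11 min → rank 8.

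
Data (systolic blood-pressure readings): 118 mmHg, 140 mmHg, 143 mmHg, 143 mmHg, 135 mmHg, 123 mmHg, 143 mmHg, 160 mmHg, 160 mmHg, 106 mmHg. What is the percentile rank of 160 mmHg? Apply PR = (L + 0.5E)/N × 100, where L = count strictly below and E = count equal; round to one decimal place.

90.0

N = 10.
Strictly below 160: 8. Equal to 160: 2.
PR = (8 + 0.5·2)/10 × 100 = 90.0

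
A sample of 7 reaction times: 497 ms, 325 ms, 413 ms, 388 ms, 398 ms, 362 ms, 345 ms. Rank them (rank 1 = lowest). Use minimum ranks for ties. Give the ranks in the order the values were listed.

Sorted (ascending): 325, 345, 362, 388, 398, 413, 497
No ties — each value takes its position as its rank.

7, 1, 6, 4, 5, 3, 2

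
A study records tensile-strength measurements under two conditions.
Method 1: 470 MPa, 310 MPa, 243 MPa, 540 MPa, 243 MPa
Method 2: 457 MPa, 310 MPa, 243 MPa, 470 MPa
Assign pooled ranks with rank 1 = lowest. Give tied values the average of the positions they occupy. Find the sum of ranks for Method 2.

Sorted (ascending): 243, 243, 243, 310, 310, 457, 470, 470, 540
The 3 values of 243 occupy positions 1–3 → average rank 2.
The 2 values of 310 occupy positions 4–5 → average rank (4+5)/2 = 4.5.
The 2 values of 470 occupy positions 7–8 → average rank (7+8)/2 = 7.5.
Method 2 values → pooled ranks: 457→6, 310→4.5, 243→2, 470→7.5
Rank sum = 6 + 4.5 + 2 + 7.5 = 20

20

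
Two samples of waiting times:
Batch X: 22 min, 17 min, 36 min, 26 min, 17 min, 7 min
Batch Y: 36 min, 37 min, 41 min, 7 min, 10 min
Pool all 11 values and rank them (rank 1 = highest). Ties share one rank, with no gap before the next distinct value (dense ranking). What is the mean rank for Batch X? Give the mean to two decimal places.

Sorted (descending): 41, 37, 36, 36, 26, 22, 17, 17, 10, 7, 7
The 2 values of 36 share dense rank 3.
The 2 values of 17 share dense rank 6.
The 2 values of 7 share dense rank 8.
Remaining distinct values take the next consecutive integers.
Batch X values → pooled ranks: 22→5, 17→6, 36→3, 26→4, 17→6, 7→8
Mean rank = (5 + 6 + 3 + 4 + 6 + 8) / 6 = 5.33

5.33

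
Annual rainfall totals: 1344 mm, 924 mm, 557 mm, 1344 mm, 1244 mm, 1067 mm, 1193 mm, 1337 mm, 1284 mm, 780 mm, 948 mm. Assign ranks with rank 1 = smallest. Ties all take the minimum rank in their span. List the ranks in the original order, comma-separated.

Sorted (ascending): 557, 780, 924, 948, 1067, 1193, 1244, 1284, 1337, 1344, 1344
The 2 values of 1344 occupy positions 10–11 → each gets rank 10.

10, 3, 1, 10, 7, 5, 6, 9, 8, 2, 4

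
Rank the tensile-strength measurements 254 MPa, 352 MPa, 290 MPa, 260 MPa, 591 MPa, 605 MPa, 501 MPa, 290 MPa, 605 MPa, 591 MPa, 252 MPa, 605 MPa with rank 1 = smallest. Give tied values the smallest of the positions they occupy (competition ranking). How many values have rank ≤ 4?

5

Sorted (ascending): 252, 254, 260, 290, 290, 352, 501, 591, 591, 605, 605, 605
The 2 values of 290 occupy positions 4–5 → each gets rank 4.
The 2 values of 591 occupy positions 8–9 → each gets rank 8.
The 3 values of 605 occupy positions 10–12 → each gets rank 10.
Ranks ≤ 4: {1, 2, 3, 4, 4} → 5 values.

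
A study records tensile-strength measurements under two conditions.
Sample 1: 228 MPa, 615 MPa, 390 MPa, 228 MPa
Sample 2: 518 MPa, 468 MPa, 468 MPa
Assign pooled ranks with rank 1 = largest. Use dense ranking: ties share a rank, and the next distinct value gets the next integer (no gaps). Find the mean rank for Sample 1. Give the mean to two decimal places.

3.75

Sorted (descending): 615, 518, 468, 468, 390, 228, 228
The 2 values of 468 share dense rank 3.
The 2 values of 228 share dense rank 5.
Remaining distinct values take the next consecutive integers.
Sample 1 values → pooled ranks: 228→5, 615→1, 390→4, 228→5
Mean rank = (5 + 1 + 4 + 5) / 4 = 3.75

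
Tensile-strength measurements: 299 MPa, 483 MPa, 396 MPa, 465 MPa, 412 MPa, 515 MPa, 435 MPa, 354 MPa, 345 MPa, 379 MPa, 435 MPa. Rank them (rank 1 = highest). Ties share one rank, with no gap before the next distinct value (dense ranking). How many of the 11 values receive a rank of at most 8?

9

Sorted (descending): 515, 483, 465, 435, 435, 412, 396, 379, 354, 345, 299
The 2 values of 435 share dense rank 4.
Remaining distinct values take the next consecutive integers.
Ranks ≤ 8: {1, 2, 3, 4, 4, 5, 6, 7, 8} → 9 values.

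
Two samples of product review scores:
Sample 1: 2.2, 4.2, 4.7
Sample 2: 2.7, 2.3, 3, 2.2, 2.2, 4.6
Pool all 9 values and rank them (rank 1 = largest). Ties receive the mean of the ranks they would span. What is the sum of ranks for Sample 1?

Sorted (descending): 4.7, 4.6, 4.2, 3, 2.7, 2.3, 2.2, 2.2, 2.2
The 3 values of 2.2 occupy positions 7–9 → average rank 8.
Sample 1 values → pooled ranks: 2.2→8, 4.2→3, 4.7→1
Rank sum = 8 + 3 + 1 = 12

12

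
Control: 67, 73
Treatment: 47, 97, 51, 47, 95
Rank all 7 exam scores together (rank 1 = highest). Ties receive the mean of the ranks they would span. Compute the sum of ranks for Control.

7

Sorted (descending): 97, 95, 73, 67, 51, 47, 47
The 2 values of 47 occupy positions 6–7 → average rank (6+7)/2 = 6.5.
Control values → pooled ranks: 67→4, 73→3
Rank sum = 4 + 3 = 7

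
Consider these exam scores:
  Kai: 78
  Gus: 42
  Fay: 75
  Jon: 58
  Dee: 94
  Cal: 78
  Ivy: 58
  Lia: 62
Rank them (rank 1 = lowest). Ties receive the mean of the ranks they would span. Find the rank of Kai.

6.5

Sorted (ascending): 42, 58, 58, 62, 75, 78, 78, 94
The 2 values of 58 occupy positions 2–3 → average rank (2+3)/2 = 2.5.
The 2 values of 78 occupy positions 6–7 → average rank (6+7)/2 = 6.5.
Kai has value 78 → rank 6.5.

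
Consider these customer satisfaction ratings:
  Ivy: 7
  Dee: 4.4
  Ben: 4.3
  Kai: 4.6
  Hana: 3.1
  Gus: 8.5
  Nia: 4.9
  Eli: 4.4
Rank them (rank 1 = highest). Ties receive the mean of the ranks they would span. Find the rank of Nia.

3

Sorted (descending): 8.5, 7, 4.9, 4.6, 4.4, 4.4, 4.3, 3.1
The 2 values of 4.4 occupy positions 5–6 → average rank (5+6)/2 = 5.5.
Nia has value 4.9 → rank 3.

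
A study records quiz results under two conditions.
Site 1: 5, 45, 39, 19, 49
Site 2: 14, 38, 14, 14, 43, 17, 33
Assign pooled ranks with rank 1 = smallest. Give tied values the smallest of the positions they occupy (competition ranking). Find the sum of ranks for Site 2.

36

Sorted (ascending): 5, 14, 14, 14, 17, 19, 33, 38, 39, 43, 45, 49
The 3 values of 14 occupy positions 2–4 → each gets rank 2.
Site 2 values → pooled ranks: 14→2, 38→8, 14→2, 14→2, 43→10, 17→5, 33→7
Rank sum = 2 + 8 + 2 + 2 + 10 + 5 + 7 = 36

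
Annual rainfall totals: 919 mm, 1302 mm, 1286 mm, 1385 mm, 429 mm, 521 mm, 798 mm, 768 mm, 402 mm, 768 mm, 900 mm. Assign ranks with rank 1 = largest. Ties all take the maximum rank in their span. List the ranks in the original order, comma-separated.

Sorted (descending): 1385, 1302, 1286, 919, 900, 798, 768, 768, 521, 429, 402
The 2 values of 768 occupy positions 7–8 → each gets rank 8.

4, 2, 3, 1, 10, 9, 6, 8, 11, 8, 5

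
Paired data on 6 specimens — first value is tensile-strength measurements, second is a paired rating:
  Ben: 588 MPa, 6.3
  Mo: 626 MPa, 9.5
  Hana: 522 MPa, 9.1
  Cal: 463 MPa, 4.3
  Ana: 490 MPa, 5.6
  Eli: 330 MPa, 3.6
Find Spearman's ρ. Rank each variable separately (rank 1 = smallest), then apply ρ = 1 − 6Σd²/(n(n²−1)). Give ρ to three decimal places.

Ranks of variable 1: 5, 6, 4, 2, 3, 1
Ranks of variable 2: 4, 6, 5, 2, 3, 1
d = r₁ − r₂: 1, 0, -1, 0, 0, 0
d²: 1, 0, 1, 0, 0, 0; Σd² = 2
ρ = 1 − 6·2/(6·35) = 1 − 12/210 = 0.943

0.943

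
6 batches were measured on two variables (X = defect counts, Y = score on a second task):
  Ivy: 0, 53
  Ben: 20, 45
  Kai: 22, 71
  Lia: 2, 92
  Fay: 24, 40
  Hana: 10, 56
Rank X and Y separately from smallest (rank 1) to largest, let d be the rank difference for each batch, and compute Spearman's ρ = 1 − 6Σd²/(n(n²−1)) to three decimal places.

-0.429

Ranks of variable 1: 1, 4, 5, 2, 6, 3
Ranks of variable 2: 3, 2, 5, 6, 1, 4
d = r₁ − r₂: -2, 2, 0, -4, 5, -1
d²: 4, 4, 0, 16, 25, 1; Σd² = 50
ρ = 1 − 6·50/(6·35) = 1 − 300/210 = -0.429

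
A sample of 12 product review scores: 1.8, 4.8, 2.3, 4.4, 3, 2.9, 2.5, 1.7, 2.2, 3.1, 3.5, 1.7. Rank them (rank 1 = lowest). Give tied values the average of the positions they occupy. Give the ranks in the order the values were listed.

3, 12, 5, 11, 8, 7, 6, 1.5, 4, 9, 10, 1.5

Sorted (ascending): 1.7, 1.7, 1.8, 2.2, 2.3, 2.5, 2.9, 3, 3.1, 3.5, 4.4, 4.8
The 2 values of 1.7 occupy positions 1–2 → average rank (1+2)/2 = 1.5.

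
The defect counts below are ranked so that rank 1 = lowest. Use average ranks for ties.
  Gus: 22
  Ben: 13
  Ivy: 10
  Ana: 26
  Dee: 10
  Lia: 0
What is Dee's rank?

Sorted (ascending): 0, 10, 10, 13, 22, 26
The 2 values of 10 occupy positions 2–3 → average rank (2+3)/2 = 2.5.
Dee has value 10 → rank 2.5.

2.5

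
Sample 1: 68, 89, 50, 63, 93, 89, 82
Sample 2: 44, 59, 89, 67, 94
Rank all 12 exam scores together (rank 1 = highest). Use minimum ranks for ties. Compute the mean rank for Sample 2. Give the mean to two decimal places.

Sorted (descending): 94, 93, 89, 89, 89, 82, 68, 67, 63, 59, 50, 44
The 3 values of 89 occupy positions 3–5 → each gets rank 3.
Sample 2 values → pooled ranks: 44→12, 59→10, 89→3, 67→8, 94→1
Mean rank = (12 + 10 + 3 + 8 + 1) / 5 = 6.80

6.80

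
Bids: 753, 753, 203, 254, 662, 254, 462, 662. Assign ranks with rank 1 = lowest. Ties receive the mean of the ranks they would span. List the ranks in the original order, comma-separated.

Sorted (ascending): 203, 254, 254, 462, 662, 662, 753, 753
The 2 values of 254 occupy positions 2–3 → average rank (2+3)/2 = 2.5.
The 2 values of 662 occupy positions 5–6 → average rank (5+6)/2 = 5.5.
The 2 values of 753 occupy positions 7–8 → average rank (7+8)/2 = 7.5.

7.5, 7.5, 1, 2.5, 5.5, 2.5, 4, 5.5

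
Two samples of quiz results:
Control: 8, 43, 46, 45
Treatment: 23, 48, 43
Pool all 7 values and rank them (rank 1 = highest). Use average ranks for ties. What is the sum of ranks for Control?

Sorted (descending): 48, 46, 45, 43, 43, 23, 8
The 2 values of 43 occupy positions 4–5 → average rank (4+5)/2 = 4.5.
Control values → pooled ranks: 8→7, 43→4.5, 46→2, 45→3
Rank sum = 7 + 4.5 + 2 + 3 = 16.5

16.5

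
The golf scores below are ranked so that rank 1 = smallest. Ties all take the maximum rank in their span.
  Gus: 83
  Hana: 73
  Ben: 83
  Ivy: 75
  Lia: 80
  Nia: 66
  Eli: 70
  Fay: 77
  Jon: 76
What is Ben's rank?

Sorted (ascending): 66, 70, 73, 75, 76, 77, 80, 83, 83
The 2 values of 83 occupy positions 8–9 → each gets rank 9.
Ben has value 83 → rank 9.

9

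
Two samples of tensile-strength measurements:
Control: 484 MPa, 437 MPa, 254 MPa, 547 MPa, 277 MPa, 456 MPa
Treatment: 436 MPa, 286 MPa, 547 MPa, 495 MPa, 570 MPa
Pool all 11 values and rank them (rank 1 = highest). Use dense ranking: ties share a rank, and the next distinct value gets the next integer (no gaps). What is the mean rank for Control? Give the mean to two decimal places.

6.00

Sorted (descending): 570, 547, 547, 495, 484, 456, 437, 436, 286, 277, 254
The 2 values of 547 share dense rank 2.
Remaining distinct values take the next consecutive integers.
Control values → pooled ranks: 484→4, 437→6, 254→10, 547→2, 277→9, 456→5
Mean rank = (4 + 6 + 10 + 2 + 9 + 5) / 6 = 6.00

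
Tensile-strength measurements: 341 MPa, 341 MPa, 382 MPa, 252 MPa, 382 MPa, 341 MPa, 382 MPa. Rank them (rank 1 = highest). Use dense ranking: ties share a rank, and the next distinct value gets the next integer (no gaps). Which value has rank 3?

Sorted (descending): 382, 382, 382, 341, 341, 341, 252
The 3 values of 382 share dense rank 1.
The 3 values of 341 share dense rank 2.
Remaining distinct values take the next consecutive integers.
Rank 3 → value 252.

252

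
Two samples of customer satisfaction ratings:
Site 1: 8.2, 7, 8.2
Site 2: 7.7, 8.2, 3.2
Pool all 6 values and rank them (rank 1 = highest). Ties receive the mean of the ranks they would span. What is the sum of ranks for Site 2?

Sorted (descending): 8.2, 8.2, 8.2, 7.7, 7, 3.2
The 3 values of 8.2 occupy positions 1–3 → average rank 2.
Site 2 values → pooled ranks: 7.7→4, 8.2→2, 3.2→6
Rank sum = 4 + 2 + 6 = 12

12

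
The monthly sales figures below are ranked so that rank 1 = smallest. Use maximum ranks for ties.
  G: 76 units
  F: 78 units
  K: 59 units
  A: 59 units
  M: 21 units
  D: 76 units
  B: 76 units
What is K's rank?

Sorted (ascending): 21, 59, 59, 76, 76, 76, 78
The 2 values of 59 occupy positions 2–3 → each gets rank 3.
The 3 values of 76 occupy positions 4–6 → each gets rank 6.
K has value 59 units → rank 3.

3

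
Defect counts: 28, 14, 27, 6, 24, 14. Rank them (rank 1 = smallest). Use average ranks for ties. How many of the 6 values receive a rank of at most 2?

1

Sorted (ascending): 6, 14, 14, 24, 27, 28
The 2 values of 14 occupy positions 2–3 → average rank (2+3)/2 = 2.5.
Ranks ≤ 2: {1} → 1 value.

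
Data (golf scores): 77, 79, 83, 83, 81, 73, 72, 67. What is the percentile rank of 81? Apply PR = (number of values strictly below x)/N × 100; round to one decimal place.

N = 8.
Strictly below 81: 5. Equal to 81: 1.
PR = 5/8 × 100 = 62.5

62.5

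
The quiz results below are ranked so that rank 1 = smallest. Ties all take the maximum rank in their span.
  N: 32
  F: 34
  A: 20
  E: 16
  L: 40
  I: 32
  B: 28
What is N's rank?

5

Sorted (ascending): 16, 20, 28, 32, 32, 34, 40
The 2 values of 32 occupy positions 4–5 → each gets rank 5.
N has value 32 → rank 5.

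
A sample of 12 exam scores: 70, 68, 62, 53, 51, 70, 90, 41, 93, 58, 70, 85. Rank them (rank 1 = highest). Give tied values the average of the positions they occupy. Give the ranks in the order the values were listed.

5, 7, 8, 10, 11, 5, 2, 12, 1, 9, 5, 3

Sorted (descending): 93, 90, 85, 70, 70, 70, 68, 62, 58, 53, 51, 41
The 3 values of 70 occupy positions 4–6 → average rank 5.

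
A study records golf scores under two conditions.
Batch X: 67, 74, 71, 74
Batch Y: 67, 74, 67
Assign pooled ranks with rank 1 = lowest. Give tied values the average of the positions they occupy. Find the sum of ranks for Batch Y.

Sorted (ascending): 67, 67, 67, 71, 74, 74, 74
The 3 values of 67 occupy positions 1–3 → average rank 2.
The 3 values of 74 occupy positions 5–7 → average rank 6.
Batch Y values → pooled ranks: 67→2, 74→6, 67→2
Rank sum = 2 + 6 + 2 = 10

10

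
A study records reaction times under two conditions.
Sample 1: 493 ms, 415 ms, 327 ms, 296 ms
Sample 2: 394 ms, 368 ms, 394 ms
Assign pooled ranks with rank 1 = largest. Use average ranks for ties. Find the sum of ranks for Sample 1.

Sorted (descending): 493, 415, 394, 394, 368, 327, 296
The 2 values of 394 occupy positions 3–4 → average rank (3+4)/2 = 3.5.
Sample 1 values → pooled ranks: 493→1, 415→2, 327→6, 296→7
Rank sum = 1 + 2 + 6 + 7 = 16

16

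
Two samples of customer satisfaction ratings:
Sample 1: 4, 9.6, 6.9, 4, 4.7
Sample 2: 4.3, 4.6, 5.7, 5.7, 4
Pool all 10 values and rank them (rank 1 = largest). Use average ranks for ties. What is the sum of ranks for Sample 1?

26

Sorted (descending): 9.6, 6.9, 5.7, 5.7, 4.7, 4.6, 4.3, 4, 4, 4
The 2 values of 5.7 occupy positions 3–4 → average rank (3+4)/2 = 3.5.
The 3 values of 4 occupy positions 8–10 → average rank 9.
Sample 1 values → pooled ranks: 4→9, 9.6→1, 6.9→2, 4→9, 4.7→5
Rank sum = 9 + 1 + 2 + 9 + 5 = 26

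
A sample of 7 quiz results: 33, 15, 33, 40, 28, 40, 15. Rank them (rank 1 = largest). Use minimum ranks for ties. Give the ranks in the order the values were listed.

Sorted (descending): 40, 40, 33, 33, 28, 15, 15
The 2 values of 40 occupy positions 1–2 → each gets rank 1.
The 2 values of 33 occupy positions 3–4 → each gets rank 3.
The 2 values of 15 occupy positions 6–7 → each gets rank 6.

3, 6, 3, 1, 5, 1, 6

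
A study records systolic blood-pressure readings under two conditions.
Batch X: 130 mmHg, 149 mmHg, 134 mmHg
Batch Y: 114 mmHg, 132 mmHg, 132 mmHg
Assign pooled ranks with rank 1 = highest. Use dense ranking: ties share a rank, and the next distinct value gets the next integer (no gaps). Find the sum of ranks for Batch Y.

11

Sorted (descending): 149, 134, 132, 132, 130, 114
The 2 values of 132 share dense rank 3.
Remaining distinct values take the next consecutive integers.
Batch Y values → pooled ranks: 114→5, 132→3, 132→3
Rank sum = 5 + 3 + 3 = 11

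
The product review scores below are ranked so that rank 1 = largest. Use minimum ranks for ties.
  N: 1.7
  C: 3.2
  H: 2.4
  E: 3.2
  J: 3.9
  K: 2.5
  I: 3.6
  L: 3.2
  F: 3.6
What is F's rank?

2

Sorted (descending): 3.9, 3.6, 3.6, 3.2, 3.2, 3.2, 2.5, 2.4, 1.7
The 2 values of 3.6 occupy positions 2–3 → each gets rank 2.
The 3 values of 3.2 occupy positions 4–6 → each gets rank 4.
F has value 3.6 → rank 2.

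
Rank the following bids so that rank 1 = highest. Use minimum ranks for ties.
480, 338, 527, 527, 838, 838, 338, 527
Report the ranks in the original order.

6, 7, 3, 3, 1, 1, 7, 3

Sorted (descending): 838, 838, 527, 527, 527, 480, 338, 338
The 2 values of 838 occupy positions 1–2 → each gets rank 1.
The 3 values of 527 occupy positions 3–5 → each gets rank 3.
The 2 values of 338 occupy positions 7–8 → each gets rank 7.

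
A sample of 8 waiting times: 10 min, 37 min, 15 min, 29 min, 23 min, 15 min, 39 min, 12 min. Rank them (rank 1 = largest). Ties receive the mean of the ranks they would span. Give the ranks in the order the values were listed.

8, 2, 5.5, 3, 4, 5.5, 1, 7

Sorted (descending): 39, 37, 29, 23, 15, 15, 12, 10
The 2 values of 15 occupy positions 5–6 → average rank (5+6)/2 = 5.5.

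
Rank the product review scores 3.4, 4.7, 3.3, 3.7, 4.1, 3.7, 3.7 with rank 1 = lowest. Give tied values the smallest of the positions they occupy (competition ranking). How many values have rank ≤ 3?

Sorted (ascending): 3.3, 3.4, 3.7, 3.7, 3.7, 4.1, 4.7
The 3 values of 3.7 occupy positions 3–5 → each gets rank 3.
Ranks ≤ 3: {1, 2, 3, 3, 3} → 5 values.

5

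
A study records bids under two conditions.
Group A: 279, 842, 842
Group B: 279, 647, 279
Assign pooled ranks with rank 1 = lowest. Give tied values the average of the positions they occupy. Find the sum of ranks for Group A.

Sorted (ascending): 279, 279, 279, 647, 842, 842
The 3 values of 279 occupy positions 1–3 → average rank 2.
The 2 values of 842 occupy positions 5–6 → average rank (5+6)/2 = 5.5.
Group A values → pooled ranks: 279→2, 842→5.5, 842→5.5
Rank sum = 2 + 5.5 + 5.5 = 13

13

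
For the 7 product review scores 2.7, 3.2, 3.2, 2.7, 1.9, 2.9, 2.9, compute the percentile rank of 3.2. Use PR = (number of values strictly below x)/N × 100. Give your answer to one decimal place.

71.4

N = 7.
Strictly below 3.2: 5. Equal to 3.2: 2.
PR = 5/7 × 100 = 71.4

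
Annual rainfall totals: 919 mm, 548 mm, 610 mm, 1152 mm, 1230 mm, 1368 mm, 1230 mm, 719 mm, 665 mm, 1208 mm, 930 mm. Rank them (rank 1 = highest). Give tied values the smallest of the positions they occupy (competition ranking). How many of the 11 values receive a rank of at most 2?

Sorted (descending): 1368, 1230, 1230, 1208, 1152, 930, 919, 719, 665, 610, 548
The 2 values of 1230 occupy positions 2–3 → each gets rank 2.
Ranks ≤ 2: {1, 2, 2} → 3 values.

3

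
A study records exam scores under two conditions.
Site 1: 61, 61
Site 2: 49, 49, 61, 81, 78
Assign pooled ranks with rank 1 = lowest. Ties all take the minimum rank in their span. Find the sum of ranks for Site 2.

Sorted (ascending): 49, 49, 61, 61, 61, 78, 81
The 2 values of 49 occupy positions 1–2 → each gets rank 1.
The 3 values of 61 occupy positions 3–5 → each gets rank 3.
Site 2 values → pooled ranks: 49→1, 49→1, 61→3, 81→7, 78→6
Rank sum = 1 + 1 + 3 + 7 + 6 = 18

18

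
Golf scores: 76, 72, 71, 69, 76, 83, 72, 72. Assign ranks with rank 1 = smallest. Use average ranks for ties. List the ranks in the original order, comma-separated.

6.5, 4, 2, 1, 6.5, 8, 4, 4

Sorted (ascending): 69, 71, 72, 72, 72, 76, 76, 83
The 3 values of 72 occupy positions 3–5 → average rank 4.
The 2 values of 76 occupy positions 6–7 → average rank (6+7)/2 = 6.5.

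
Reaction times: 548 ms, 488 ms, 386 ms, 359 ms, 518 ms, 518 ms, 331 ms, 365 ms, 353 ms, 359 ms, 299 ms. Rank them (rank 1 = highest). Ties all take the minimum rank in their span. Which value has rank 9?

353

Sorted (descending): 548, 518, 518, 488, 386, 365, 359, 359, 353, 331, 299
The 2 values of 518 occupy positions 2–3 → each gets rank 2.
The 2 values of 359 occupy positions 7–8 → each gets rank 7.
Rank 9 → value 353.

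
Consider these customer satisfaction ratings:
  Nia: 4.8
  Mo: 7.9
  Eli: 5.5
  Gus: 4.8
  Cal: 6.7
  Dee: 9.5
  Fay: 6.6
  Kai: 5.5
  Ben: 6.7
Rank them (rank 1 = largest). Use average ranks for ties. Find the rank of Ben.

Sorted (descending): 9.5, 7.9, 6.7, 6.7, 6.6, 5.5, 5.5, 4.8, 4.8
The 2 values of 6.7 occupy positions 3–4 → average rank (3+4)/2 = 3.5.
The 2 values of 5.5 occupy positions 6–7 → average rank (6+7)/2 = 6.5.
The 2 values of 4.8 occupy positions 8–9 → average rank (8+9)/2 = 8.5.
Ben has value 6.7 → rank 3.5.

3.5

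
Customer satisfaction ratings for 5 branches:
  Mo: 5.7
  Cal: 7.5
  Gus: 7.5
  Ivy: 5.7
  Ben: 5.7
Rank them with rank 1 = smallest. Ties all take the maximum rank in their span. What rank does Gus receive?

Sorted (ascending): 5.7, 5.7, 5.7, 7.5, 7.5
The 3 values of 5.7 occupy positions 1–3 → each gets rank 3.
The 2 values of 7.5 occupy positions 4–5 → each gets rank 5.
Gus has value 7.5 → rank 5.

5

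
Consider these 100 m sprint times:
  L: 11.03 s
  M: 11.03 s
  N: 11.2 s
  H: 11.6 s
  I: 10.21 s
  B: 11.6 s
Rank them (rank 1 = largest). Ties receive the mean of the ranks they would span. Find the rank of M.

4.5

Sorted (descending): 11.6, 11.6, 11.2, 11.03, 11.03, 10.21
The 2 values of 11.6 occupy positions 1–2 → average rank (1+2)/2 = 1.5.
The 2 values of 11.03 occupy positions 4–5 → average rank (4+5)/2 = 4.5.
M has value 11.03 s → rank 4.5.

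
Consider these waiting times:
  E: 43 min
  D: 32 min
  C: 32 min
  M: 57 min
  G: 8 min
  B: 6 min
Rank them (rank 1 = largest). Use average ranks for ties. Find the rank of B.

6

Sorted (descending): 57, 43, 32, 32, 8, 6
The 2 values of 32 occupy positions 3–4 → average rank (3+4)/2 = 3.5.
B has value 6 min → rank 6.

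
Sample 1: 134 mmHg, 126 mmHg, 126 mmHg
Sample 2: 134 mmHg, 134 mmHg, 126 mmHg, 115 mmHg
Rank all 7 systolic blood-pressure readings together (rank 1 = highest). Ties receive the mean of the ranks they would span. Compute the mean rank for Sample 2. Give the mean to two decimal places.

Sorted (descending): 134, 134, 134, 126, 126, 126, 115
The 3 values of 134 occupy positions 1–3 → average rank 2.
The 3 values of 126 occupy positions 4–6 → average rank 5.
Sample 2 values → pooled ranks: 134→2, 134→2, 126→5, 115→7
Mean rank = (2 + 2 + 5 + 7) / 4 = 4.00

4.00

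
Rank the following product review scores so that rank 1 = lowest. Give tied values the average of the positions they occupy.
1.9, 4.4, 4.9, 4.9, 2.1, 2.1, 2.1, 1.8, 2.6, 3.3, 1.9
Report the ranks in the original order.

Sorted (ascending): 1.8, 1.9, 1.9, 2.1, 2.1, 2.1, 2.6, 3.3, 4.4, 4.9, 4.9
The 2 values of 1.9 occupy positions 2–3 → average rank (2+3)/2 = 2.5.
The 3 values of 2.1 occupy positions 4–6 → average rank 5.
The 2 values of 4.9 occupy positions 10–11 → average rank (10+11)/2 = 10.5.

2.5, 9, 10.5, 10.5, 5, 5, 5, 1, 7, 8, 2.5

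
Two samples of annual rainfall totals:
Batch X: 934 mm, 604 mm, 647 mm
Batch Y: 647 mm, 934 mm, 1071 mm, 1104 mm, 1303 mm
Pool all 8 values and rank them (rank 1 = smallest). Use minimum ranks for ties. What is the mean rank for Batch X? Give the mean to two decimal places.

Sorted (ascending): 604, 647, 647, 934, 934, 1071, 1104, 1303
The 2 values of 647 occupy positions 2–3 → each gets rank 2.
The 2 values of 934 occupy positions 4–5 → each gets rank 4.
Batch X values → pooled ranks: 934→4, 604→1, 647→2
Mean rank = (4 + 1 + 2) / 3 = 2.33

2.33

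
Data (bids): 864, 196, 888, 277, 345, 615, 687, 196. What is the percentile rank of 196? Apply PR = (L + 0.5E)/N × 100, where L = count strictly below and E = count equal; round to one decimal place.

N = 8.
Strictly below 196: 0. Equal to 196: 2.
PR = (0 + 0.5·2)/8 × 100 = 12.5

12.5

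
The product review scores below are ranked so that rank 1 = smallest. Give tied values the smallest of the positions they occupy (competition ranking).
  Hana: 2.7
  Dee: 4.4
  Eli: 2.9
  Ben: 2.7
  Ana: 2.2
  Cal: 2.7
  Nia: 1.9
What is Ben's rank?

3

Sorted (ascending): 1.9, 2.2, 2.7, 2.7, 2.7, 2.9, 4.4
The 3 values of 2.7 occupy positions 3–5 → each gets rank 3.
Ben has value 2.7 → rank 3.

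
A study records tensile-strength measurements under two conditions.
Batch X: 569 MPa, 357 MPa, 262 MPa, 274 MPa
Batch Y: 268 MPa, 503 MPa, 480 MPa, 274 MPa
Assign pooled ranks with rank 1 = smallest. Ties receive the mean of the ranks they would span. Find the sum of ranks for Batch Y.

Sorted (ascending): 262, 268, 274, 274, 357, 480, 503, 569
The 2 values of 274 occupy positions 3–4 → average rank (3+4)/2 = 3.5.
Batch Y values → pooled ranks: 268→2, 503→7, 480→6, 274→3.5
Rank sum = 2 + 7 + 6 + 3.5 = 18.5

18.5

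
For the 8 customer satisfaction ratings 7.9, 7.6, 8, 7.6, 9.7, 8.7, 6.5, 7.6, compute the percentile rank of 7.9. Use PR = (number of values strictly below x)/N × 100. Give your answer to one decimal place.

50.0

N = 8.
Strictly below 7.9: 4. Equal to 7.9: 1.
PR = 4/8 × 100 = 50.0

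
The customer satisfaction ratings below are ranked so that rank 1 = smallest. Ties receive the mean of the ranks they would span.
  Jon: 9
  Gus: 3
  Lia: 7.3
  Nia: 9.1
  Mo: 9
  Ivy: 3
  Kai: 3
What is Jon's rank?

5.5

Sorted (ascending): 3, 3, 3, 7.3, 9, 9, 9.1
The 3 values of 3 occupy positions 1–3 → average rank 2.
The 2 values of 9 occupy positions 5–6 → average rank (5+6)/2 = 5.5.
Jon has value 9 → rank 5.5.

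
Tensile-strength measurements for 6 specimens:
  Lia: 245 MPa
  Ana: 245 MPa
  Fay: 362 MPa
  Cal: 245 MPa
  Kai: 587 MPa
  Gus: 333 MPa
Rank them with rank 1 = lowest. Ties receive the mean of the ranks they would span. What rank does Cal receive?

2

Sorted (ascending): 245, 245, 245, 333, 362, 587
The 3 values of 245 occupy positions 1–3 → average rank 2.
Cal has value 245 MPa → rank 2.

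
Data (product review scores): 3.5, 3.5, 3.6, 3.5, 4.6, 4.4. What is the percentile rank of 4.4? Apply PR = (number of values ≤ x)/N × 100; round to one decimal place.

83.3

N = 6.
Strictly below 4.4: 4. Equal to 4.4: 1.
PR = 5/6 × 100 = 83.3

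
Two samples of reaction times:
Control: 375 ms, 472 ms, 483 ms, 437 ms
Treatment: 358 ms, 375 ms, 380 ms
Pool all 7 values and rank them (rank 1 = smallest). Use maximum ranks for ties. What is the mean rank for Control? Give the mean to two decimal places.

Sorted (ascending): 358, 375, 375, 380, 437, 472, 483
The 2 values of 375 occupy positions 2–3 → each gets rank 3.
Control values → pooled ranks: 375→3, 472→6, 483→7, 437→5
Mean rank = (3 + 6 + 7 + 5) / 4 = 5.25

5.25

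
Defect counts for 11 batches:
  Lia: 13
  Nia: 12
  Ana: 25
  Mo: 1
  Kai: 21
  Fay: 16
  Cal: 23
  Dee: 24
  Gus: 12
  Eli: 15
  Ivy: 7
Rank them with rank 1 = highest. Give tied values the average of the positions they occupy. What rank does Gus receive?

8.5

Sorted (descending): 25, 24, 23, 21, 16, 15, 13, 12, 12, 7, 1
The 2 values of 12 occupy positions 8–9 → average rank (8+9)/2 = 8.5.
Gus has value 12 → rank 8.5.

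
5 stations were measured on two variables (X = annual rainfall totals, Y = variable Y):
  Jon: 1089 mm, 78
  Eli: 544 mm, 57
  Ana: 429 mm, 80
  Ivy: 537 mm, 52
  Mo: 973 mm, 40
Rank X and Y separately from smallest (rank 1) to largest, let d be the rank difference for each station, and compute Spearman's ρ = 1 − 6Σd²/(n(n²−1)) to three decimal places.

-0.300

Ranks of variable 1: 5, 3, 1, 2, 4
Ranks of variable 2: 4, 3, 5, 2, 1
d = r₁ − r₂: 1, 0, -4, 0, 3
d²: 1, 0, 16, 0, 9; Σd² = 26
ρ = 1 − 6·26/(5·24) = 1 − 156/120 = -0.300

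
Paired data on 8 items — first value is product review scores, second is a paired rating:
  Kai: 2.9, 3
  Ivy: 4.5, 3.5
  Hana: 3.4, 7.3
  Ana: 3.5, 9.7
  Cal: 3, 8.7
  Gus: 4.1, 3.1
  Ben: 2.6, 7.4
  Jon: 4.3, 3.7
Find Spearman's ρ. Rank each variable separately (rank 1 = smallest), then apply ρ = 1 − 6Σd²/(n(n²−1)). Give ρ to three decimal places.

Ranks of variable 1: 2, 8, 4, 5, 3, 6, 1, 7
Ranks of variable 2: 1, 3, 5, 8, 7, 2, 6, 4
d = r₁ − r₂: 1, 5, -1, -3, -4, 4, -5, 3
d²: 1, 25, 1, 9, 16, 16, 25, 9; Σd² = 102
ρ = 1 − 6·102/(8·63) = 1 − 612/504 = -0.214

-0.214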